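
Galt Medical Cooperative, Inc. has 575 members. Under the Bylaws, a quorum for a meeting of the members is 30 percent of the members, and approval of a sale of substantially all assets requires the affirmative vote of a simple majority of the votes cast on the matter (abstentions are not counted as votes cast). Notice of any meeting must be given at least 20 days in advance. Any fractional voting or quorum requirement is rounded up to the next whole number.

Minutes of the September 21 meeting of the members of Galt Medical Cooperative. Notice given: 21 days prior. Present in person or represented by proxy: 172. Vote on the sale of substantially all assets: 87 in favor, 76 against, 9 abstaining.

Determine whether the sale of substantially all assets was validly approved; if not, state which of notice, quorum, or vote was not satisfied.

Notice: 21 days given; 20 required. Satisfied.
Quorum: 30% of 575 = 172.50, rounded up to 173; 172 present. Not satisfied.
Vote: requires a majority of the votes cast (172 − 9 abstaining = 163); a majority of 163 is 82, so 82 needed; 87 in favor. Satisfied.

Invalid — quorum requirement not satisfied.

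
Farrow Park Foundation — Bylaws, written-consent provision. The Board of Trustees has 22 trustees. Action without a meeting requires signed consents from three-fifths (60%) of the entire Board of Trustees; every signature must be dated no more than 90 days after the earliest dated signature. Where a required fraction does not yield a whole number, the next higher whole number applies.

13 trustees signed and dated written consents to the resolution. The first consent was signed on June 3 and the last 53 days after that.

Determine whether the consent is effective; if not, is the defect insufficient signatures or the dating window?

Signatures required: three-fifths (60%) of 22 — 3/5 of 22 = 13.20, rounded up to 14, so 14 needed; 13 signed. Insufficient.
Dating window: the latest signature is 53 days after the earliest; the limit is 90 days. Within the window.

Not effective — insufficient signatures.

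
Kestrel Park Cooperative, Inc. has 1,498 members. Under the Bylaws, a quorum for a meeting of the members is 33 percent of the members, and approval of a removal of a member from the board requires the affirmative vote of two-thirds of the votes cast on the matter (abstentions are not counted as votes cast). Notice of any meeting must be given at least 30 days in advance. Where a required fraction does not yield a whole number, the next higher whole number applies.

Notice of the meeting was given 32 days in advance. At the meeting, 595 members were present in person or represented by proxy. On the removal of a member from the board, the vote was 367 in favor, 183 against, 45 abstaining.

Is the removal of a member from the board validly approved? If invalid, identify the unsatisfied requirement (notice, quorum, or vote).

Valid — all requirements satisfied.

Notice: 32 days given; 30 required. Satisfied.
Quorum: 33% of 1,498 = 494.34, rounded up to 495; 595 present. Satisfied.
Vote: requires two-thirds of the votes cast (595 − 45 abstaining = 550); 2/3 of 550 = 366.67, rounded up to 367, so 367 needed; 367 in favor. Satisfied.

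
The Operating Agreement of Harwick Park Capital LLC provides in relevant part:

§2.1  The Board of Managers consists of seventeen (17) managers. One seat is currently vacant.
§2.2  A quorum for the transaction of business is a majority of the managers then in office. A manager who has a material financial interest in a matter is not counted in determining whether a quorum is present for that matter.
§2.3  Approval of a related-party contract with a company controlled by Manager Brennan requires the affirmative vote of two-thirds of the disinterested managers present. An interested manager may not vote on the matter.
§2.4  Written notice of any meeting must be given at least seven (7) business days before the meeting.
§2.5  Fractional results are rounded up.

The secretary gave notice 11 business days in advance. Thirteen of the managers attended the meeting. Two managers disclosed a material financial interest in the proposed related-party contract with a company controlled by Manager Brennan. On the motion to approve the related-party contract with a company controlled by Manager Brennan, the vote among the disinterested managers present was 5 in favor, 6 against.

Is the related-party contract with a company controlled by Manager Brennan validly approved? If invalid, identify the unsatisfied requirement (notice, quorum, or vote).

Invalid — vote requirement not satisfied.

Notice: 11 business days given; 7 required (11 ≥ 7). Satisfied.
Quorum: 13 present, but the 2 interested managers do not count, leaving 11. Quorum is 9. Satisfied.
Vote: the related-party contract with a company controlled by Manager Brennan requires two-thirds of the disinterested managers present (13 − 2 = 11). 2/3 of 11 = 7.33, rounded up to 8, so 8 affirmative votes are needed; 5 voted in favor. Not satisfied.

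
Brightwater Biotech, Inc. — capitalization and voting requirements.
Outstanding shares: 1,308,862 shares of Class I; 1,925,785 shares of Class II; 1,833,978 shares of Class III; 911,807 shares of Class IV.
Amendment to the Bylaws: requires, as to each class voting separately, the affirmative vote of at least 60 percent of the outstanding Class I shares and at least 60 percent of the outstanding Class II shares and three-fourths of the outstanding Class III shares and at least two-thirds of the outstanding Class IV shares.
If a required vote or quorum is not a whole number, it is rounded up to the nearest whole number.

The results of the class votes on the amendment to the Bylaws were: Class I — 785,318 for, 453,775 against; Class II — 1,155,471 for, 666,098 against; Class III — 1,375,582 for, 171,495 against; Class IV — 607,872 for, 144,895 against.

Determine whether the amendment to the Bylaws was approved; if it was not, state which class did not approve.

Class I: 3/5 of 1308862 = 785317.20, rounded up to 785318; 785,318 required, 785,318 in favor — approved.
Class II: 3/5 of 1925785 = 1155471; 1,155,471 required, 1,155,471 in favor — approved.
Class III: 3/4 of 1833978 = 1375483.50, rounded up to 1375484; 1,375,484 required, 1,375,582 in favor — approved.
Class IV: 2/3 of 911807 = 607871.33, rounded up to 607872; 607,872 required, 607,872 in favor — approved.

Approved — every class gave the required vote.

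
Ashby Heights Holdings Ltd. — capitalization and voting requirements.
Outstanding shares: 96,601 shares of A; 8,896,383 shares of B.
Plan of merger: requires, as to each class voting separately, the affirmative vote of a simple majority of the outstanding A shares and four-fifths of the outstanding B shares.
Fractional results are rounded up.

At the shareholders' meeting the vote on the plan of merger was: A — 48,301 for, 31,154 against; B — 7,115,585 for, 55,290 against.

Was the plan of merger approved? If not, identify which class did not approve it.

A: a majority of 96601 is 48301; 48,301 required, 48,301 in favor — approved.
B: 4/5 of 8896383 = 7117106.40, rounded up to 7117107; 7,117,107 required, 7,115,585 in favor — not approved.

Not approved — the B shares did not give the required vote.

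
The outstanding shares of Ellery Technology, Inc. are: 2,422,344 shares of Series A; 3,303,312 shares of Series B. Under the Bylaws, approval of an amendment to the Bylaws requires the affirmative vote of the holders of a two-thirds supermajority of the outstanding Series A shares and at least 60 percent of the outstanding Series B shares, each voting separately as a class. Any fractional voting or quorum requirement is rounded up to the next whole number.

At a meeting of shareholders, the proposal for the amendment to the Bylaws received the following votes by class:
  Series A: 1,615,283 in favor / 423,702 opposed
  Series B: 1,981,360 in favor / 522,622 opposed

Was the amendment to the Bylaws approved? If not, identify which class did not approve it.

Series A: 2/3 of 2422344 = 1614896; 1,614,896 required, 1,615,283 in favor — approved.
Series B: 3/5 of 3303312 = 1981987.20, rounded up to 1981988; 1,981,988 required, 1,981,360 in favor — not approved.

Not approved — the Series B shares did not give the required vote.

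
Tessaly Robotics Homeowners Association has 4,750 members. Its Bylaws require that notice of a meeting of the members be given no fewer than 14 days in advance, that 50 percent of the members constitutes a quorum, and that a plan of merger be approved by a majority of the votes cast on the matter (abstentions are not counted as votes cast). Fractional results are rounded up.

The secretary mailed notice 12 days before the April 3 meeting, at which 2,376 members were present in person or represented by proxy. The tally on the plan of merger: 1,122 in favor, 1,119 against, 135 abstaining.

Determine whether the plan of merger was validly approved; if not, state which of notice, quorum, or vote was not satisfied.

Notice: 12 days given; 14 required. Not satisfied.
Quorum: 50% of 4,750 = 2,375; 2,376 present. Satisfied.
Vote: requires a majority of the votes cast (2,376 − 135 abstaining = 2,241); a majority of 2241 is 1121, so 1,121 needed; 1,122 in favor. Satisfied.

Invalid — notice requirement not satisfied.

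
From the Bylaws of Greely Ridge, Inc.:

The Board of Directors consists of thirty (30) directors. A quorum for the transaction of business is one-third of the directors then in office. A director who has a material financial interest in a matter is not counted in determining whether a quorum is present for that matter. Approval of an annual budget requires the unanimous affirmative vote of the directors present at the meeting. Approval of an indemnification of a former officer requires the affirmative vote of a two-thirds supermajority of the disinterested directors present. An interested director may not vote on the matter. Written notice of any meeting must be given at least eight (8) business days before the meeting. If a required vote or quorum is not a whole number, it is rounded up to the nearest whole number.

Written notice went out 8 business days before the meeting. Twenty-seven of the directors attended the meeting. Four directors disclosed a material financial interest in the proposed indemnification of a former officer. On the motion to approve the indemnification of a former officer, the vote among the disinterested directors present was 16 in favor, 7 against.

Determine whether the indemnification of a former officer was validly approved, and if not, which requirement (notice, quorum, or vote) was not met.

Valid — all requirements satisfied.

Notice: 8 business days given; 8 required (8 ≥ 8). Satisfied.
Quorum: 27 present, but the 4 interested directors do not count, leaving 23. Quorum is 10. Satisfied.
Vote: the indemnification of a former officer requires two-thirds of the disinterested directors present (27 − 4 = 23). 2/3 of 23 = 15.33, rounded up to 16, so 16 affirmative votes are needed; 16 voted in favor. Satisfied.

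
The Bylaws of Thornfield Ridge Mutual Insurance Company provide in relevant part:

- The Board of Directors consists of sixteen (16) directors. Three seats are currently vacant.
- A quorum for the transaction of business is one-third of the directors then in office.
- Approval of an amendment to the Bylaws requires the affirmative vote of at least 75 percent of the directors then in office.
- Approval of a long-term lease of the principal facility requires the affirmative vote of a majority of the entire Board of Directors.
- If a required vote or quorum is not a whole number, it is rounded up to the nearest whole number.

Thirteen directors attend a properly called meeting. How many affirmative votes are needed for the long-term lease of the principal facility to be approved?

The long-term lease of the principal facility requires a majority of the entire Board of Directors (16).
A majority of 16 is 9.

9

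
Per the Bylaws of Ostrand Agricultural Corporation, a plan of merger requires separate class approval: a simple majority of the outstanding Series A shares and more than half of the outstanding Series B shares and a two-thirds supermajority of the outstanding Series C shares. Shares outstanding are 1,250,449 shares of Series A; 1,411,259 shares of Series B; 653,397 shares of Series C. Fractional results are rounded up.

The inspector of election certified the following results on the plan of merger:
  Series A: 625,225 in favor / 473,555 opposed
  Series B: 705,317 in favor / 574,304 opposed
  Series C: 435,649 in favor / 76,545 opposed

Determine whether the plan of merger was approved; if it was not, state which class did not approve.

Series A: a majority of 1250449 is 625225; 625,225 required, 625,225 in favor — approved.
Series B: a majority of 1411259 is 705630; 705,630 required, 705,317 in favor — not approved.
Series C: 2/3 of 653397 = 435598; 435,598 required, 435,649 in favor — approved.

Not approved — the Series B shares did not give the required vote.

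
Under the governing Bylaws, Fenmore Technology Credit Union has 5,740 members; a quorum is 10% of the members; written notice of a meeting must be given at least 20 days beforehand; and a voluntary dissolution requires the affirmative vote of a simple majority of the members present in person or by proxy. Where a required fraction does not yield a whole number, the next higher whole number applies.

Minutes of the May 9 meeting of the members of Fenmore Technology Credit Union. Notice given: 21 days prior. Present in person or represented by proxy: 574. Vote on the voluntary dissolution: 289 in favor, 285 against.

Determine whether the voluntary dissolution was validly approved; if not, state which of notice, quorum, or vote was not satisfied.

Notice: 21 days given; 20 required. Satisfied.
Quorum: 10% of 5,740 = 574; 574 present. Satisfied.
Vote: requires a majority of those present (574); a majority of 574 is 288, so 288 needed; 289 in favor. Satisfied.

Valid — all requirements satisfied.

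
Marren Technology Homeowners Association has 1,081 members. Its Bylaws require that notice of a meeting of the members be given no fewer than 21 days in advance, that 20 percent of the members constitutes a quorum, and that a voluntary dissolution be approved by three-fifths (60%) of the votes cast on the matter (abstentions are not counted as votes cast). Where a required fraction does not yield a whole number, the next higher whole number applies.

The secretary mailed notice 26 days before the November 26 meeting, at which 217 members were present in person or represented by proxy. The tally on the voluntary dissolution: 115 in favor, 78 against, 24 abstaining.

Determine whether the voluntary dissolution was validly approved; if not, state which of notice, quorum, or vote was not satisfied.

Invalid — vote requirement not satisfied.

Notice: 26 days given; 21 required. Satisfied.
Quorum: 20% of 1,081 = 216.20, rounded up to 217; 217 present. Satisfied.
Vote: requires three-fifths of the votes cast (217 − 24 abstaining = 193); 3/5 of 193 = 115.80, rounded up to 116, so 116 needed; 115 in favor. Not satisfied.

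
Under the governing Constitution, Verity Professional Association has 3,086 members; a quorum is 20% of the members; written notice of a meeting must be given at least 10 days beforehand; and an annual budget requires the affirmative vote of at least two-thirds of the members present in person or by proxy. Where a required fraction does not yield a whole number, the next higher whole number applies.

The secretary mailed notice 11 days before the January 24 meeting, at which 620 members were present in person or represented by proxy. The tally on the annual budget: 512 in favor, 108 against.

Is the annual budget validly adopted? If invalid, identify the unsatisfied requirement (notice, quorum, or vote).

Notice: 11 days given; 10 required. Satisfied.
Quorum: 20% of 3,086 = 617.20, rounded up to 618; 620 present. Satisfied.
Vote: requires two-thirds of those present (620); 2/3 of 620 = 413.33, rounded up to 414, so 414 needed; 512 in favor. Satisfied.

Valid — all requirements satisfied.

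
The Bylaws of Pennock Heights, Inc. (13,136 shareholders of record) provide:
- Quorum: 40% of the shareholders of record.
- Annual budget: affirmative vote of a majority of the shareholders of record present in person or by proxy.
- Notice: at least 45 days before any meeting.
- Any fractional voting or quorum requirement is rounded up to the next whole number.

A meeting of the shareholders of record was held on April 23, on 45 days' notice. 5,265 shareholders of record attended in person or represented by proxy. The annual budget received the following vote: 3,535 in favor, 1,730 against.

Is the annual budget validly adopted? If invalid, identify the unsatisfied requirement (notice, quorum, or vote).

Notice: 45 days given; 45 required. Satisfied.
Quorum: 40% of 13,136 = 5,254.40, rounded up to 5,255; 5,265 present. Satisfied.
Vote: requires a majority of those present (5,265); a majority of 5265 is 2633, so 2,633 needed; 3,535 in favor. Satisfied.

Valid — all requirements satisfied.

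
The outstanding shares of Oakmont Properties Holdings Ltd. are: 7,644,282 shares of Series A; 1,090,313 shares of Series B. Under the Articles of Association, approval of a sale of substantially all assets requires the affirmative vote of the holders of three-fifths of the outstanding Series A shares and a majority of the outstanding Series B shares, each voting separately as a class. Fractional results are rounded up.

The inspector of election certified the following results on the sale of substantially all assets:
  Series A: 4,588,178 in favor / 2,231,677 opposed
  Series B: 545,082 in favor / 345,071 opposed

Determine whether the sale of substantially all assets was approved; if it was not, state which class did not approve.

Series A: 3/5 of 7644282 = 4586569.20, rounded up to 4586570; 4,586,570 required, 4,588,178 in favor — approved.
Series B: a majority of 1090313 is 545157; 545,157 required, 545,082 in favor — not approved.

Not approved — the Series B shares did not give the required vote.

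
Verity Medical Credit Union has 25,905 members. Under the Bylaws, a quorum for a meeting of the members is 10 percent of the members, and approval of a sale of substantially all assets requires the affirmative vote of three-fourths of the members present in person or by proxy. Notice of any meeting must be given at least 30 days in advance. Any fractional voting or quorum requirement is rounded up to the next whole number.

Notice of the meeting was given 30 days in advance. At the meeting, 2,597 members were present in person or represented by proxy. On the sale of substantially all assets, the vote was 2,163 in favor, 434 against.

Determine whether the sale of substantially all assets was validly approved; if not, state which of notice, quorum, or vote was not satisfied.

Notice: 30 days given; 30 required. Satisfied.
Quorum: 10% of 25,905 = 2,590.50, rounded up to 2,591; 2,597 present. Satisfied.
Vote: requires three-fourths of those present (2,597); 3/4 of 2597 = 1947.75, rounded up to 1948, so 1,948 needed; 2,163 in favor. Satisfied.

Valid — all requirements satisfied.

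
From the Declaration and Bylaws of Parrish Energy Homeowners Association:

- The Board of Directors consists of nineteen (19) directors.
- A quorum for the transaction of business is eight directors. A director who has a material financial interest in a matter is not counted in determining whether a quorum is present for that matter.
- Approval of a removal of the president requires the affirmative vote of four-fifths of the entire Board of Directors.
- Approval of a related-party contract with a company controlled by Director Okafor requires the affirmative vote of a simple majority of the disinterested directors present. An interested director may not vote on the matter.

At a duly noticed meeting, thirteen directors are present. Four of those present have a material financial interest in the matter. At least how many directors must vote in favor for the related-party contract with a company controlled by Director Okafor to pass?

The related-party contract with a company controlled by Director Okafor requires a majority of the disinterested directors present (13 − 4 = 9).
A majority of 9 is 5.

5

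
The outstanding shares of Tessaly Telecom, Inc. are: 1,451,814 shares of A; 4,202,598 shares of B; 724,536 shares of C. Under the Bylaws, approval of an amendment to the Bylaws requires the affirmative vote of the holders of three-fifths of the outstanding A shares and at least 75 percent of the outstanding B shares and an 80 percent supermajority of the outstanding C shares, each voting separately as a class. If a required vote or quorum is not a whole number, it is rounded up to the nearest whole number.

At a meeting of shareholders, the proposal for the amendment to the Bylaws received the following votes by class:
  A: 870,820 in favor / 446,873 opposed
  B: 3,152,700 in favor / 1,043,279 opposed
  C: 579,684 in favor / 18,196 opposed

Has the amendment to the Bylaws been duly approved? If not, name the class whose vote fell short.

Not approved — the A shares did not give the required vote.

A: 3/5 of 1451814 = 871088.40, rounded up to 871089; 871,089 required, 870,820 in favor — not approved.
B: 3/4 of 4202598 = 3151948.50, rounded up to 3151949; 3,151,949 required, 3,152,700 in favor — approved.
C: 4/5 of 724536 = 579628.80, rounded up to 579629; 579,629 required, 579,684 in favor — approved.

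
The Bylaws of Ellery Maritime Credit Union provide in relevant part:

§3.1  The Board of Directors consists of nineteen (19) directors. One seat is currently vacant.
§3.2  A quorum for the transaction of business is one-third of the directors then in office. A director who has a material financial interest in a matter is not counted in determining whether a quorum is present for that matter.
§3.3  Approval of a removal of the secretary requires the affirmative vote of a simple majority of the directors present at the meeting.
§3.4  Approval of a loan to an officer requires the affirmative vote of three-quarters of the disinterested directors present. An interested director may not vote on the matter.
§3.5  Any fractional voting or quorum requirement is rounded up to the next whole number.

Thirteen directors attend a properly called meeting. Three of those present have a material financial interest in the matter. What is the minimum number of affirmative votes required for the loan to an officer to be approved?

8

The loan to an officer requires three-fourths of the disinterested directors present (13 − 3 = 10).
3/4 of 10 = 7.50, rounded up to 8.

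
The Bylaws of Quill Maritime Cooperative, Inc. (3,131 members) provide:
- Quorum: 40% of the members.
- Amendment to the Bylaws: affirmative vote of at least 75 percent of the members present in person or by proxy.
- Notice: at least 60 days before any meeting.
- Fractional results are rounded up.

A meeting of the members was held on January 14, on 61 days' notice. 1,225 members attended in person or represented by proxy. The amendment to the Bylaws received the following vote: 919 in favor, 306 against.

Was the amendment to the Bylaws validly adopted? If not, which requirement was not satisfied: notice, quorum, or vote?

Notice: 61 days given; 60 required. Satisfied.
Quorum: 40% of 3,131 = 1,252.40, rounded up to 1,253; 1,225 present. Not satisfied.
Vote: requires three-fourths of those present (1,225); 3/4 of 1225 = 918.75, rounded up to 919, so 919 needed; 919 in favor. Satisfied.

Invalid — quorum requirement not satisfied.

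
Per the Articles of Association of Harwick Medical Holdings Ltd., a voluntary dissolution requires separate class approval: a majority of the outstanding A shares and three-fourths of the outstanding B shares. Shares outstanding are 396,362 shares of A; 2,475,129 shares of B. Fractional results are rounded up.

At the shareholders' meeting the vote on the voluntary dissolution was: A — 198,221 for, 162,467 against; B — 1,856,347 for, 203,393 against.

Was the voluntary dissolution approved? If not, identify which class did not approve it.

A: a majority of 396362 is 198182; 198,182 required, 198,221 in favor — approved.
B: 3/4 of 2475129 = 1856346.75, rounded up to 1856347; 1,856,347 required, 1,856,347 in favor — approved.

Approved — every class gave the required vote.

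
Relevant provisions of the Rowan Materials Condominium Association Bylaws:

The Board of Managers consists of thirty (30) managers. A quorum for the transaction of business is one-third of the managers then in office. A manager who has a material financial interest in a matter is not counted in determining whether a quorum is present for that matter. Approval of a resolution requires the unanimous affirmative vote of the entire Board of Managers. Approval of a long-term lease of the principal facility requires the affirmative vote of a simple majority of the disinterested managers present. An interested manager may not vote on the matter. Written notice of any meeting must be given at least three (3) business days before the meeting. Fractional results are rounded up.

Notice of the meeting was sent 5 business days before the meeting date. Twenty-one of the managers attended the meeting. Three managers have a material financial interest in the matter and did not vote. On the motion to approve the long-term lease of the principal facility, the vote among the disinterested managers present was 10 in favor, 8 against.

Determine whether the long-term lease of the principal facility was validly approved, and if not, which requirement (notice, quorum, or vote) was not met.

Notice: 5 business days given; 3 required (5 ≥ 3). Satisfied.
Quorum: 21 present, but the 3 interested managers do not count, leaving 18. Quorum is 10. Satisfied.
Vote: the long-term lease of the principal facility requires a majority of the disinterested managers present (21 − 3 = 18). A majority of 18 is 10, so 10 affirmative votes are needed; 10 voted in favor. Satisfied.

Valid — all requirements satisfied.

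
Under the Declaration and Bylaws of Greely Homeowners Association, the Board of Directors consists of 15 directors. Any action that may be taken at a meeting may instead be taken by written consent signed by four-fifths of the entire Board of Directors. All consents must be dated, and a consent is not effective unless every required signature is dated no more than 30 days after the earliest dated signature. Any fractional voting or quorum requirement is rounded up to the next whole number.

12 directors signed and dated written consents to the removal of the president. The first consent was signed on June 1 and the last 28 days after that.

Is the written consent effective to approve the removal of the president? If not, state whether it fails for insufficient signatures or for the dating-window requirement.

Signatures required: four-fifths of 15 — 4/5 of 15 = 12, so 12 needed; 12 signed. Sufficient.
Dating window: the latest signature is 28 days after the earliest; the limit is 30 days. Within the window.

Effective — both the signature and dating-window requirements are satisfied.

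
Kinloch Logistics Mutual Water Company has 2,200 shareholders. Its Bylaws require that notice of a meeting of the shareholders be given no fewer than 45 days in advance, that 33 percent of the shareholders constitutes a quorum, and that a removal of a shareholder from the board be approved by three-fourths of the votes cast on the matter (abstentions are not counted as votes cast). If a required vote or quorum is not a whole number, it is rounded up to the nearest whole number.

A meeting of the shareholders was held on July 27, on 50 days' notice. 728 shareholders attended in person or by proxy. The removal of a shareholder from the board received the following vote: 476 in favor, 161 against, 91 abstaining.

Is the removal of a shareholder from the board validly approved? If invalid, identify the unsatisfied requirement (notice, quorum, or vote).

Invalid — vote requirement not satisfied.

Notice: 50 days given; 45 required. Satisfied.
Quorum: 33% of 2,200 = 726; 728 present. Satisfied.
Vote: requires three-fourths of the votes cast (728 − 91 abstaining = 637); 3/4 of 637 = 477.75, rounded up to 478, so 478 needed; 476 in favor. Not satisfied.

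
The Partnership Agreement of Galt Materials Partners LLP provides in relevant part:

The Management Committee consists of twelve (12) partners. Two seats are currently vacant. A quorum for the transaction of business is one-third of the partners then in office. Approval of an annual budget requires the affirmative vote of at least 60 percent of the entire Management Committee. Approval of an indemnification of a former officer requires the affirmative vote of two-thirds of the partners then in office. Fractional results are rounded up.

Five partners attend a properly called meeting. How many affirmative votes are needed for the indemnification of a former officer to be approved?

7

The indemnification of a former officer requires two-thirds of the partners then in office (10).
2/3 of 10 = 6.67, rounded up to 7.
(Only 5 can vote, so the indemnification of a former officer cannot pass at this meeting, but the required vote is still 7.)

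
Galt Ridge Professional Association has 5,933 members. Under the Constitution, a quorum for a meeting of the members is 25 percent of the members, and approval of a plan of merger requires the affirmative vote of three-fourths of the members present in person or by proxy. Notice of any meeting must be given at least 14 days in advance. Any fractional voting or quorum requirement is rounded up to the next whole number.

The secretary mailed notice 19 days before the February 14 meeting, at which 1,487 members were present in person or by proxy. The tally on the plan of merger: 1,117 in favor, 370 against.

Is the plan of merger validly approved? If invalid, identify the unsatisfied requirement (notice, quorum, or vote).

Valid — all requirements satisfied.

Notice: 19 days given; 14 required. Satisfied.
Quorum: 25% of 5,933 = 1,483.25, rounded up to 1,484; 1,487 present. Satisfied.
Vote: requires three-fourths of those present (1,487); 3/4 of 1487 = 1115.25, rounded up to 1116, so 1,116 needed; 1,117 in favor. Satisfied.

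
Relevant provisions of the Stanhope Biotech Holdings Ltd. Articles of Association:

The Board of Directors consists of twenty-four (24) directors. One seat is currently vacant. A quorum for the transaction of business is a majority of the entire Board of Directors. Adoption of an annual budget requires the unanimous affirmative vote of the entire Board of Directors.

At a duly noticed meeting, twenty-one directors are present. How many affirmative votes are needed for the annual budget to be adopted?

The annual budget requires the unanimous vote of the entire Board of Directors (24).
Unanimous means all 24.
(Only 21 can vote, so the annual budget cannot pass at this meeting, but the required vote is still 24.)

24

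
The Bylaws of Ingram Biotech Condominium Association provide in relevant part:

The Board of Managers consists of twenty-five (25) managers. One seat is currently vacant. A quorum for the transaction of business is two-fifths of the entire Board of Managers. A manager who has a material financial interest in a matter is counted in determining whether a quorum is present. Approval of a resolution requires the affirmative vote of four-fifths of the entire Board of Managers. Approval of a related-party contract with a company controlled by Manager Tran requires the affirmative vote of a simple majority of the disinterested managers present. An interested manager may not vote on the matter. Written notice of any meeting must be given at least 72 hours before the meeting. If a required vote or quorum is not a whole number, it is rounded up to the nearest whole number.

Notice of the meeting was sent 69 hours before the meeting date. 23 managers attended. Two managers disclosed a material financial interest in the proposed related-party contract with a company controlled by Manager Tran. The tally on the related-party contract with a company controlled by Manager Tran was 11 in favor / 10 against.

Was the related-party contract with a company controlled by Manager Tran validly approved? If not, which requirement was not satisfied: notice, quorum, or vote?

Invalid — notice requirement not satisfied.

Notice: 69 hours given; 72 required (69 < 72). Not satisfied.
Quorum: 23 present (interested managers count toward quorum); quorum is 10. Satisfied.
Vote: the related-party contract with a company controlled by Manager Tran requires a majority of the disinterested managers present (23 − 2 = 21). A majority of 21 is 11, so 11 affirmative votes are needed; 11 voted in favor. Satisfied.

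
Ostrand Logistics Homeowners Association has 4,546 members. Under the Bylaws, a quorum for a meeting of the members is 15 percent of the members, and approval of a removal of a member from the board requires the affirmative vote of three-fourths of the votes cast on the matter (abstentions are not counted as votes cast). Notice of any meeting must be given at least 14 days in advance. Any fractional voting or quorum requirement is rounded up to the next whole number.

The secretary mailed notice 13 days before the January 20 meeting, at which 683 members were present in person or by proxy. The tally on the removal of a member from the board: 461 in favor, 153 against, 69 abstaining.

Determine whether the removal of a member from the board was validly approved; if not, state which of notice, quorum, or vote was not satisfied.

Notice: 13 days given; 14 required. Not satisfied.
Quorum: 15% of 4,546 = 681.90, rounded up to 682; 683 present. Satisfied.
Vote: requires three-fourths of the votes cast (683 − 69 abstaining = 614); 3/4 of 614 = 460.50, rounded up to 461, so 461 needed; 461 in favor. Satisfied.

Invalid — notice requirement not satisfied.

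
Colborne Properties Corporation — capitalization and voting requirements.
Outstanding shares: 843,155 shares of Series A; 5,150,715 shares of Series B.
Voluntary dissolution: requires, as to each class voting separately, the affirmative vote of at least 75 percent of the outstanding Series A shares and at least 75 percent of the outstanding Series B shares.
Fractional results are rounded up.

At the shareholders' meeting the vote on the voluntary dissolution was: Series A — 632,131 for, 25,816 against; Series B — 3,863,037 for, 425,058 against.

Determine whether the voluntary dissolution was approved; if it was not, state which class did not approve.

Series A: 3/4 of 843155 = 632366.25, rounded up to 632367; 632,367 required, 632,131 in favor — not approved.
Series B: 3/4 of 5150715 = 3863036.25, rounded up to 3863037; 3,863,037 required, 3,863,037 in favor — approved.

Not approved — the Series A shares did not give the required vote.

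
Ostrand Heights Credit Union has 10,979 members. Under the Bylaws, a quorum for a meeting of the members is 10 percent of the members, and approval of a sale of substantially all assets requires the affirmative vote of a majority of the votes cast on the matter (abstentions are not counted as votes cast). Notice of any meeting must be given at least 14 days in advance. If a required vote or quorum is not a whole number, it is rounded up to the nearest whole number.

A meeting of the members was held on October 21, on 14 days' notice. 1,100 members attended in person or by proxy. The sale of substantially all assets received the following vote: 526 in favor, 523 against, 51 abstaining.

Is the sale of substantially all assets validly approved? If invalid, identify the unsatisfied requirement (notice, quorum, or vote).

Valid — all requirements satisfied.

Notice: 14 days given; 14 required. Satisfied.
Quorum: 10% of 10,979 = 1,097.90, rounded up to 1,098; 1,100 present. Satisfied.
Vote: requires a majority of the votes cast (1,100 − 51 abstaining = 1,049); a majority of 1049 is 525, so 525 needed; 526 in favor. Satisfied.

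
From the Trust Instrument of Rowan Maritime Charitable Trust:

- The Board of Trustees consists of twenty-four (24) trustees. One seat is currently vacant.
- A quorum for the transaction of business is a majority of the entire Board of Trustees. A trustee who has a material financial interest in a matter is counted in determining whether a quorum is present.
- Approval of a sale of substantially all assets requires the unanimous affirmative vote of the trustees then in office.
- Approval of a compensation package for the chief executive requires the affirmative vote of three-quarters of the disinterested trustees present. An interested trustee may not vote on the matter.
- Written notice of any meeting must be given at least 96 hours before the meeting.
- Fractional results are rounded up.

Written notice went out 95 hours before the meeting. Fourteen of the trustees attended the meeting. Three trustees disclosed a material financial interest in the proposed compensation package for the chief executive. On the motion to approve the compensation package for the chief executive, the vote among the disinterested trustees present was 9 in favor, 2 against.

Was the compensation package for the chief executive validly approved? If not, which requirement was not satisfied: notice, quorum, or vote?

Notice: 95 hours given; 96 required (95 < 96). Not satisfied.
Quorum: 14 present (interested trustees count toward quorum); quorum is 13. Satisfied.
Vote: the compensation package for the chief executive requires three-fourths of the disinterested trustees present (14 − 3 = 11). 3/4 of 11 = 8.25, rounded up to 9, so 9 affirmative votes are needed; 9 voted in favor. Satisfied.

Invalid — notice requirement not satisfied.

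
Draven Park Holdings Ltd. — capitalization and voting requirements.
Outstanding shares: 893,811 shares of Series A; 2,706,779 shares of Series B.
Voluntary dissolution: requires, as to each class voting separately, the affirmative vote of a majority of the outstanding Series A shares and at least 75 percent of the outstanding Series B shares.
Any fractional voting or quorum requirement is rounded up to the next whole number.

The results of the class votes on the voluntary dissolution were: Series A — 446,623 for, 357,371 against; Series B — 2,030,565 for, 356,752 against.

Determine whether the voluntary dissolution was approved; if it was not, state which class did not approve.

Not approved — the Series A shares did not give the required vote.

Series A: a majority of 893811 is 446906; 446,906 required, 446,623 in favor — not approved.
Series B: 3/4 of 2706779 = 2030084.25, rounded up to 2030085; 2,030,085 required, 2,030,565 in favor — approved.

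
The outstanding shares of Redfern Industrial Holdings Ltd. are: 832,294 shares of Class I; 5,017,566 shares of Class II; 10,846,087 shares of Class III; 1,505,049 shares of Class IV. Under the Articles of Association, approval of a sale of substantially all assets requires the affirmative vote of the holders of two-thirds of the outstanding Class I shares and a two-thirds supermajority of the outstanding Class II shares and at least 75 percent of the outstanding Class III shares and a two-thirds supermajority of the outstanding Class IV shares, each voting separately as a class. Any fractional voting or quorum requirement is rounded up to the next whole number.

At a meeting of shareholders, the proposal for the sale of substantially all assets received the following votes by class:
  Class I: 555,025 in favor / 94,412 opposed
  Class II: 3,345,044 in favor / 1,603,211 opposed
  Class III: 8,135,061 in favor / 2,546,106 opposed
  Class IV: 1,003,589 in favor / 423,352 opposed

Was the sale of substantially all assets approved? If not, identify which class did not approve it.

Approved — every class gave the required vote.

Class I: 2/3 of 832294 = 554862.67, rounded up to 554863; 554,863 required, 555,025 in favor — approved.
Class II: 2/3 of 5017566 = 3345044; 3,345,044 required, 3,345,044 in favor — approved.
Class III: 3/4 of 10846087 = 8134565.25, rounded up to 8134566; 8,134,566 required, 8,135,061 in favor — approved.
Class IV: 2/3 of 1505049 = 1003366; 1,003,366 required, 1,003,589 in favor — approved.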